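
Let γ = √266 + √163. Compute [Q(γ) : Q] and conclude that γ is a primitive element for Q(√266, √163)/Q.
[Q(γ) : Q] = 4 (equivalently, Q(γ) = Q(√266, √163))

Obviously Q(γ) ⊆ Q(√266, √163), and [Q(√266, √163):Q] = 4 (since 266, 163 are distinct squarefree integers > 1 with 43358 not a perfect square). To show equality we compute the minimal polynomial of γ. From γ = √266 + √163: γ^2 = 266 + 2√(43358) + 163 = 429 + 2√(43358), so γ^2 - 429 = 2√(43358); squaring, (γ^2 - 429)^2 = 4·43358, i.e. γ^4 - 858γ^2 + 184041 - 173432 = 0, i.e. γ^4 - 858γ^2 + 10609 = 0. So γ is a root of x^4 - 858x^2 + 10609. This polynomial is irreducible over Q: it has no rational root (each ±√266 ± √163 is irrational), and any factorization into two quadratics over Q would force √(43358) ∈ Q (pairing opposite roots) or √266, √163 ∈ Q (other pairings), all impossible. Hence [Q(γ):Q] = 4 = [Q(√266, √163):Q], so Q(γ) = Q(√266, √163).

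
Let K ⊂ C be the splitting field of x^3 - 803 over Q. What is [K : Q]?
[K : Q] = 6

The roots of x^3 - 803 are ∛803, ω∛803, ω^2∛803 where ω = e^(2πi/3) is a primitive cube root of unity, so K = Q(∛803, ω). Now [Q(∛803):Q] = 3 (since 803 is not a perfect cube, x^3 - 803 is irreducible) and [Q(ω):Q] = 2. Both 2 and 3 divide [K:Q], and [K:Q] ≤ 3·2 = 6, so [K:Q] = 6. (Equivalently: Q(∛803) ⊂ R but ω ∉ R, so [K : Q(∛803)] = 2.)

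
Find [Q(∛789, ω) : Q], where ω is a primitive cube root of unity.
[Q(∛789, ω) : Q] = 6

[Q(∛789):Q] = 3 (min poly x^3 - 789, irreducible since 789 is not a perfect cube). [Q(ω):Q] = 2 (min poly x^2 + x + 1). Since Q(∛789) ⊂ R and ω ∉ R, we have ω ∉ Q(∛789), so x^2 + x + 1 remains irreducible over Q(∛789) and [Q(∛789, ω) : Q(∛789)] = 2. By the tower law, [Q(∛789, ω) : Q] = 3 · 2 = 6. (In fact Q(∛789, ω) is the splitting field of x^3 - 789 over Q.)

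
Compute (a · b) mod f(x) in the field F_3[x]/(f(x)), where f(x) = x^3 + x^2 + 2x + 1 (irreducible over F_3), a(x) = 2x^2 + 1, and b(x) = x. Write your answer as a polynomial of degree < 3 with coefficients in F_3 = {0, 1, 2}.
a · b ≡ x^2 + 1 (mod f(x))

Multiply in F_3[x]: a(x)·b(x) = (2x^2 + 1)·(x) = 2x^3 + x. This has degree ≥ 3, so divide by f(x) over F_3: 2x^3 + x = (2)·(x^3 + x^2 + 2x + 1) + (x^2 + 1). Hence a·b ≡ x^2 + 1 (mod f). (F_3[x]/(f) is a field with 3^3 = 27 elements since f is irreducible of degree 3.)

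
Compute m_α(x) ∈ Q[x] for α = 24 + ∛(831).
m_α(x) = x^3 - 72x^2 + 1728x - 14655

Set β = α - 24 = ∛(831), so β^3 = 831. Then (α - 24)^3 - 831 = 0, i.e. α is a root of g(x) = (x - 24)^3 - 831 = x^3 - 72x^2 + 1728x - 14655. Since g(x) = h(x - 24) where h(x) = x^3 - 831, and h is irreducible over Q (because 831 is not a perfect cube, so h has no rational root, and a monic cubic with no rational root is irreducible), g is also irreducible (irreducibility is preserved under the substitution x → x - 24). Hence m_α(x) = x^3 - 72x^2 + 1728x - 14655.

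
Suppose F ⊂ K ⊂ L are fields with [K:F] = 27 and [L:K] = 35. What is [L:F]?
[L:F] = 945

The tower law says that for any tower of field extensions F ⊂ K ⊂ L with finite degrees, [L:F] = [L:K] · [K:F]. Here this gives [L:F] = 35 · 27 = 945.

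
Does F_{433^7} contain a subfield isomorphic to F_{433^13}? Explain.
No: F_{433^13} is not a subfield of F_{433^7}

F_{p^m} embeds in F_{p^n} iff m | n. Here 13 ∤ 7 (since 7 = 0·13 + 7 with remainder 7 ≠ 0), so F_{433^13} is not a subfield of F_{433^7}. Equivalently: if it were, the tower law would give 13 = [F_{433^13}:F_433] dividing [F_{433^7}:F_433] = 7, contradiction.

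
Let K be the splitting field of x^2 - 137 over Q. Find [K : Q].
[K : Q] = 2

f(x) = x^2 - 137 factors as (x - √137)(x + √137). The splitting field is K = Q(√137). Since 137 is squarefree and > 1, it is not a perfect square, so x^2 - 137 is irreducible over Q and [Q(√137) : Q] = 2. Hence [K : Q] = 2.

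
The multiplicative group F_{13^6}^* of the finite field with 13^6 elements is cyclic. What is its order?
|F_{13^6}^*| = 4826808

F_{13^6} has 13^6 = 4826809 elements; its multiplicative group consists of all nonzero elements, so |F_{13^6}^*| = 4826809 - 1 = 4826808. (It is cyclic since any finite subgroup of the multiplicative group of a field is cyclic.)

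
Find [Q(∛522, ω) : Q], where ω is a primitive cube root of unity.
[Q(∛522, ω) : Q] = 6

[Q(∛522):Q] = 3 (min poly x^3 - 522, irreducible since 522 is not a perfect cube). [Q(ω):Q] = 2 (min poly x^2 + x + 1). Since Q(∛522) ⊂ R and ω ∉ R, we have ω ∉ Q(∛522), so x^2 + x + 1 remains irreducible over Q(∛522) and [Q(∛522, ω) : Q(∛522)] = 2. By the tower law, [Q(∛522, ω) : Q] = 3 · 2 = 6. (In fact Q(∛522, ω) is the splitting field of x^3 - 522 over Q.)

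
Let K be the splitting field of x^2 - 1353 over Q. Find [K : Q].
[K : Q] = 2

f(x) = x^2 - 1353 factors as (x - √1353)(x + √1353). The splitting field is K = Q(√1353). Since 1353 is squarefree and > 1, it is not a perfect square, so x^2 - 1353 is irreducible over Q and [Q(√1353) : Q] = 2. Hence [K : Q] = 2.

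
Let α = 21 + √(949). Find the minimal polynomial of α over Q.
m_α(x) = x^2 - 42x - 508

From α - 21 = √(949), squaring gives (α - 21)^2 = 949, i.e. α^2 - 42α + 441 = 949, so α^2 - 42α - 508 = 0. The discriminant of x^2 - 42x - 508 is (-42)^2 - 4·(-508) = 1764 + 2032 = 3796, and 4·(949) is not a perfect square in Q since 949 is squarefree and ≠ 1. Hence x^2 - 42x - 508 is irreducible over Q and is the minimal polynomial of α.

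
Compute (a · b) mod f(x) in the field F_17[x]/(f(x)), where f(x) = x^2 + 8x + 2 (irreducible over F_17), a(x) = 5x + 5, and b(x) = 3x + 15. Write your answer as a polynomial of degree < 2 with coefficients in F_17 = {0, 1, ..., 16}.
a · b ≡ 4x + 11 (mod f(x))

Multiply in F_17[x]: a(x)·b(x) = (5x + 5)·(3x + 15) = 15x^2 + 5x + 7. This has degree ≥ 2, so divide by f(x) over F_17: 15x^2 + 5x + 7 = (15)·(x^2 + 8x + 2) + (4x + 11). Hence a·b ≡ 4x + 11 (mod f). (F_17[x]/(f) is a field with 17^2 = 289 elements since f is irreducible of degree 2.)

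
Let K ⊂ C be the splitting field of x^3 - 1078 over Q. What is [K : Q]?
[K : Q] = 6

The roots of x^3 - 1078 are ∛1078, ω∛1078, ω^2∛1078 where ω = e^(2πi/3) is a primitive cube root of unity, so K = Q(∛1078, ω). Now [Q(∛1078):Q] = 3 (since 1078 is not a perfect cube, x^3 - 1078 is irreducible) and [Q(ω):Q] = 2. Both 2 and 3 divide [K:Q], and [K:Q] ≤ 3·2 = 6, so [K:Q] = 6. (Equivalently: Q(∛1078) ⊂ R but ω ∉ R, so [K : Q(∛1078)] = 2.)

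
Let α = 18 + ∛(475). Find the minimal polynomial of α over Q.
m_α(x) = x^3 - 54x^2 + 972x - 6307

Set β = α - 18 = ∛(475), so β^3 = 475. Then (α - 18)^3 - 475 = 0, i.e. α is a root of g(x) = (x - 18)^3 - 475 = x^3 - 54x^2 + 972x - 6307. Since g(x) = h(x - 18) where h(x) = x^3 - 475, and h is irreducible over Q (because 475 is not a perfect cube, so h has no rational root, and a monic cubic with no rational root is irreducible), g is also irreducible (irreducibility is preserved under the substitution x → x - 18). Hence m_α(x) = x^3 - 54x^2 + 972x - 6307.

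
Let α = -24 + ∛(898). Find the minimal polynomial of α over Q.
m_α(x) = x^3 + 72x^2 + 1728x + 12926

Set β = α + 24 = ∛(898), so β^3 = 898. Then (α + 24)^3 - 898 = 0, i.e. α is a root of g(x) = (x + 24)^3 - 898 = x^3 + 72x^2 + 1728x + 12926. Since g(x) = h(x + 24) where h(x) = x^3 - 898, and h is irreducible over Q (because 898 is not a perfect cube, so h has no rational root, and a monic cubic with no rational root is irreducible), g is also irreducible (irreducibility is preserved under the substitution x → x + 24). Hence m_α(x) = x^3 + 72x^2 + 1728x + 12926.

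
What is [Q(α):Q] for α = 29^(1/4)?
[Q(α):Q] = 4

α is a root of x^4 - 29. By Eisenstein's criterion at the prime p = 29 (which divides the constant term 29 but p^2 = 841 does not, since 29 is squarefree), x^4 - 29 is irreducible over Q. Hence [Q(α):Q] = 4.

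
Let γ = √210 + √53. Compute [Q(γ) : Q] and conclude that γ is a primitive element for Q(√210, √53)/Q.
[Q(γ) : Q] = 4 (equivalently, Q(γ) = Q(√210, √53))

Obviously Q(γ) ⊆ Q(√210, √53), and [Q(√210, √53):Q] = 4 (since 210, 53 are distinct squarefree integers > 1 with 11130 not a perfect square). To show equality we compute the minimal polynomial of γ. From γ = √210 + √53: γ^2 = 210 + 2√(11130) + 53 = 263 + 2√(11130), so γ^2 - 263 = 2√(11130); squaring, (γ^2 - 263)^2 = 4·11130, i.e. γ^4 - 526γ^2 + 69169 - 44520 = 0, i.e. γ^4 - 526γ^2 + 24649 = 0. So γ is a root of x^4 - 526x^2 + 24649. This polynomial is irreducible over Q: it has no rational root (each ±√210 ± √53 is irrational), and any factorization into two quadratics over Q would force √(11130) ∈ Q (pairing opposite roots) or √210, √53 ∈ Q (other pairings), all impossible. Hence [Q(γ):Q] = 4 = [Q(√210, √53):Q], so Q(γ) = Q(√210, √53).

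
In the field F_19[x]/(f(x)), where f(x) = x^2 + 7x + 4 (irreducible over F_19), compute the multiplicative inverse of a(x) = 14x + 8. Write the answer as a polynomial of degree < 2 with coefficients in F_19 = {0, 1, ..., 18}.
a(x)^(-1) ≡ 17x + 17 (mod f(x))

Since f is irreducible over F_19, F_19[x]/(f) is a field and a(x) ≠ 0 has an inverse. Apply the extended Euclidean algorithm to f(x) and a(x) in F_19[x]: f(x) = (15x + 15)·a(x) + (17). The last nonzero remainder is the constant 17 = gcd(f, a) in F_19. Back-substituting through the division chain expresses 17 = s(x)·a(x) + t(x)·f(x) with s(x) ≡ 4x + 4 (mod f), so (4x + 4)·a(x) ≡ 17 (mod f). Multiplying by 17^(-1) ≡ 9 in F_19 gives a(x)^(-1) ≡ 9·(4x + 4) ≡ 17x + 17 (mod f). Check: (14x + 8)·(17x + 17) = 10x^2 + 13x + 3 ≡ 1 (mod x^2 + 7x + 4).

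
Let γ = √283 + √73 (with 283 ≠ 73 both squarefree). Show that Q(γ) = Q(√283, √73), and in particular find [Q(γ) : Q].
[Q(γ) : Q] = 4 (equivalently, Q(γ) = Q(√283, √73))

Obviously Q(γ) ⊆ Q(√283, √73), and [Q(√283, √73):Q] = 4 (since 283, 73 are distinct squarefree integers > 1 with 20659 not a perfect square). To show equality we compute the minimal polynomial of γ. From γ = √283 + √73: γ^2 = 283 + 2√(20659) + 73 = 356 + 2√(20659), so γ^2 - 356 = 2√(20659); squaring, (γ^2 - 356)^2 = 4·20659, i.e. γ^4 - 712γ^2 + 126736 - 82636 = 0, i.e. γ^4 - 712γ^2 + 44100 = 0. So γ is a root of x^4 - 712x^2 + 44100. This polynomial is irreducible over Q: it has no rational root (each ±√283 ± √73 is irrational), and any factorization into two quadratics over Q would force √(20659) ∈ Q (pairing opposite roots) or √283, √73 ∈ Q (other pairings), all impossible. Hence [Q(γ):Q] = 4 = [Q(√283, √73):Q], so Q(γ) = Q(√283, √73).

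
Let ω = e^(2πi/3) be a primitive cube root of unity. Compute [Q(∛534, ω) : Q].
[Q(∛534, ω) : Q] = 6

[Q(∛534):Q] = 3 (min poly x^3 - 534, irreducible since 534 is not a perfect cube). [Q(ω):Q] = 2 (min poly x^2 + x + 1). Since Q(∛534) ⊂ R and ω ∉ R, we have ω ∉ Q(∛534), so x^2 + x + 1 remains irreducible over Q(∛534) and [Q(∛534, ω) : Q(∛534)] = 2. By the tower law, [Q(∛534, ω) : Q] = 3 · 2 = 6. (In fact Q(∛534, ω) is the splitting field of x^3 - 534 over Q.)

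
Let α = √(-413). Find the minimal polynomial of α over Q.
m_α(x) = x^2 + 413

α satisfies α^2 + 413 = 0, so x^2 + 413 annihilates α. Since d = -413 is squarefree and ≠ 1, it is not a perfect square in Q, so x^2 + 413 has no rational root and is therefore irreducible over Q (a degree-2 polynomial over a field is irreducible iff it has no root). Hence m_α(x) = x^2 + 413.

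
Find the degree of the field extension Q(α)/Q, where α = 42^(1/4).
[Q(α):Q] = 4

α is a root of x^4 - 42. By Eisenstein's criterion at the prime p = 2 (which divides the constant term 42 but p^2 = 4 does not, since 42 is squarefree), x^4 - 42 is irreducible over Q. Hence [Q(α):Q] = 4.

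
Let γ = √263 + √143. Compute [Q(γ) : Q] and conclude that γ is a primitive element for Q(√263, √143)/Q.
[Q(γ) : Q] = 4 (equivalently, Q(γ) = Q(√263, √143))

Obviously Q(γ) ⊆ Q(√263, √143), and [Q(√263, √143):Q] = 4 (since 263, 143 are distinct squarefree integers > 1 with 37609 not a perfect square). To show equality we compute the minimal polynomial of γ. From γ = √263 + √143: γ^2 = 263 + 2√(37609) + 143 = 406 + 2√(37609), so γ^2 - 406 = 2√(37609); squaring, (γ^2 - 406)^2 = 4·37609, i.e. γ^4 - 812γ^2 + 164836 - 150436 = 0, i.e. γ^4 - 812γ^2 + 14400 = 0. So γ is a root of x^4 - 812x^2 + 14400. This polynomial is irreducible over Q: it has no rational root (each ±√263 ± √143 is irrational), and any factorization into two quadratics over Q would force √(37609) ∈ Q (pairing opposite roots) or √263, √143 ∈ Q (other pairings), all impossible. Hence [Q(γ):Q] = 4 = [Q(√263, √143):Q], so Q(γ) = Q(√263, √143).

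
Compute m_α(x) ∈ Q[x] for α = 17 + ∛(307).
m_α(x) = x^3 - 51x^2 + 867x - 5220

Set β = α - 17 = ∛(307), so β^3 = 307. Then (α - 17)^3 - 307 = 0, i.e. α is a root of g(x) = (x - 17)^3 - 307 = x^3 - 51x^2 + 867x - 5220. Since g(x) = h(x - 17) where h(x) = x^3 - 307, and h is irreducible over Q (because 307 is not a perfect cube, so h has no rational root, and a monic cubic with no rational root is irreducible), g is also irreducible (irreducibility is preserved under the substitution x → x - 17). Hence m_α(x) = x^3 - 51x^2 + 867x - 5220.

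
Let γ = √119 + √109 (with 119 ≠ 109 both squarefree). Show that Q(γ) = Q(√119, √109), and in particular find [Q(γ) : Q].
[Q(γ) : Q] = 4 (equivalently, Q(γ) = Q(√119, √109))

Obviously Q(γ) ⊆ Q(√119, √109), and [Q(√119, √109):Q] = 4 (since 119, 109 are distinct squarefree integers > 1 with 12971 not a perfect square). To show equality we compute the minimal polynomial of γ. From γ = √119 + √109: γ^2 = 119 + 2√(12971) + 109 = 228 + 2√(12971), so γ^2 - 228 = 2√(12971); squaring, (γ^2 - 228)^2 = 4·12971, i.e. γ^4 - 456γ^2 + 51984 - 51884 = 0, i.e. γ^4 - 456γ^2 + 100 = 0. So γ is a root of x^4 - 456x^2 + 100. This polynomial is irreducible over Q: it has no rational root (each ±√119 ± √109 is irrational), and any factorization into two quadratics over Q would force √(12971) ∈ Q (pairing opposite roots) or √119, √109 ∈ Q (other pairings), all impossible. Hence [Q(γ):Q] = 4 = [Q(√119, √109):Q], so Q(γ) = Q(√119, √109).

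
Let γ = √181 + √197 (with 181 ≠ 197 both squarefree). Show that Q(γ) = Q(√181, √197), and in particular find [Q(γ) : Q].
[Q(γ) : Q] = 4 (equivalently, Q(γ) = Q(√181, √197))

Obviously Q(γ) ⊆ Q(√181, √197), and [Q(√181, √197):Q] = 4 (since 181, 197 are distinct squarefree integers > 1 with 35657 not a perfect square). To show equality we compute the minimal polynomial of γ. From γ = √181 + √197: γ^2 = 181 + 2√(35657) + 197 = 378 + 2√(35657), so γ^2 - 378 = 2√(35657); squaring, (γ^2 - 378)^2 = 4·35657, i.e. γ^4 - 756γ^2 + 142884 - 142628 = 0, i.e. γ^4 - 756γ^2 + 256 = 0. So γ is a root of x^4 - 756x^2 + 256. This polynomial is irreducible over Q: it has no rational root (each ±√181 ± √197 is irrational), and any factorization into two quadratics over Q would force √(35657) ∈ Q (pairing opposite roots) or √181, √197 ∈ Q (other pairings), all impossible. Hence [Q(γ):Q] = 4 = [Q(√181, √197):Q], so Q(γ) = Q(√181, √197).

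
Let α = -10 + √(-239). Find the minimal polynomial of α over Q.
m_α(x) = x^2 + 20x + 339

From α + 10 = √(-239), squaring gives (α + 10)^2 = -239, i.e. α^2 + 20α + 100 = -239, so α^2 + 20α + 339 = 0. The discriminant of x^2 + 20x + 339 is (20)^2 - 4·(339) = 400 - 1356 = -956, and 4·(-239) is not a perfect square in Q since -239 is squarefree and ≠ 1. Hence x^2 + 20x + 339 is irreducible over Q and is the minimal polynomial of α.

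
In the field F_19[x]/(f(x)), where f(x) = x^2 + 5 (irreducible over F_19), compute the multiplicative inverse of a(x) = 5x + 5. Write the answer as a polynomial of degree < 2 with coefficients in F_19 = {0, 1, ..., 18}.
a(x)^(-1) ≡ 12x + 7 (mod f(x))

Since f is irreducible over F_19, F_19[x]/(f) is a field and a(x) ≠ 0 has an inverse. Apply the extended Euclidean algorithm to f(x) and a(x) in F_19[x]: f(x) = (4x + 15)·a(x) + (6). The last nonzero remainder is the constant 6 = gcd(f, a) in F_19. Back-substituting through the division chain expresses 6 = s(x)·a(x) + t(x)·f(x) with s(x) ≡ 15x + 4 (mod f), so (15x + 4)·a(x) ≡ 6 (mod f). Multiplying by 6^(-1) ≡ 16 in F_19 gives a(x)^(-1) ≡ 16·(15x + 4) ≡ 12x + 7 (mod f). Check: (5x + 5)·(12x + 7) = 3x^2 + 16 ≡ 1 (mod x^2 + 5).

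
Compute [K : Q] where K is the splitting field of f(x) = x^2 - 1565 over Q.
[K : Q] = 2

f(x) = x^2 - 1565 factors as (x - √1565)(x + √1565). The splitting field is K = Q(√1565). Since 1565 is squarefree and > 1, it is not a perfect square, so x^2 - 1565 is irreducible over Q and [Q(√1565) : Q] = 2. Hence [K : Q] = 2.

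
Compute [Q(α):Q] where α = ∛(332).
[Q(α):Q] = 3

The minimal polynomial of α is x^3 - 332, irreducible over Q since 332 is not a perfect cube (so x^3 - 332 has no rational root). Hence [Q(α):Q] = deg(m_α) = 3.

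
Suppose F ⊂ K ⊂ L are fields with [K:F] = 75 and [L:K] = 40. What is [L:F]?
[L:F] = 3000

The tower law says that for any tower of field extensions F ⊂ K ⊂ L with finite degrees, [L:F] = [L:K] · [K:F]. Here this gives [L:F] = 40 · 75 = 3000.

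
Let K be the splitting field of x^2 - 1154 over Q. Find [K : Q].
[K : Q] = 2

f(x) = x^2 - 1154 factors as (x - √1154)(x + √1154). The splitting field is K = Q(√1154). Since 1154 is squarefree and > 1, it is not a perfect square, so x^2 - 1154 is irreducible over Q and [Q(√1154) : Q] = 2. Hence [K : Q] = 2.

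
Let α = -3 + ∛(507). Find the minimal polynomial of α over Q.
m_α(x) = x^3 + 9x^2 + 27x - 480

Set β = α + 3 = ∛(507), so β^3 = 507. Then (α + 3)^3 - 507 = 0, i.e. α is a root of g(x) = (x + 3)^3 - 507 = x^3 + 9x^2 + 27x - 480. Since g(x) = h(x + 3) where h(x) = x^3 - 507, and h is irreducible over Q (because 507 is not a perfect cube, so h has no rational root, and a monic cubic with no rational root is irreducible), g is also irreducible (irreducibility is preserved under the substitution x → x + 3). Hence m_α(x) = x^3 + 9x^2 + 27x - 480.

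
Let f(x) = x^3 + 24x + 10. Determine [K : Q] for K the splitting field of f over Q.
[K : Q] = 6

By the rational root test, any rational root of the monic integer polynomial f(x) = x^3 + 24x + 10 must be an integer dividing the constant term 10, i.e. one of ±{1, 2, 5, 10}. Evaluating: f(1) = 35, f(-1) = -15, f(2) = 66, f(-2) = -46, f(5) = 255, f(-5) = -235, f(10) = 1250, f(-10) = -1230; none is 0, so f has no rational root and is therefore irreducible over Q (a cubic with no linear factor over a field is irreducible). For an irreducible cubic, the Galois group is A_3 or S_3 according as the discriminant disc(f) = -4a^3 - 27b^2 = -4·(24)^3 - 27·(10)^2 = -57996 is or is not a square in Q. Here disc(f) = -57996 is not a perfect square in Q, so the Galois group of f over Q is not contained in A_3 and must be all of S_3. The splitting field has degree |S_3| = 6 over Q, so [K : Q] = 6.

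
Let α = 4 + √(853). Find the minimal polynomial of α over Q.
m_α(x) = x^2 - 8x - 837

From α - 4 = √(853), squaring gives (α - 4)^2 = 853, i.e. α^2 - 8α + 16 = 853, so α^2 - 8α - 837 = 0. The discriminant of x^2 - 8x - 837 is (-8)^2 - 4·(-837) = 64 + 3348 = 3412, and 4·(853) is not a perfect square in Q since 853 is squarefree and ≠ 1. Hence x^2 - 8x - 837 is irreducible over Q and is the minimal polynomial of α.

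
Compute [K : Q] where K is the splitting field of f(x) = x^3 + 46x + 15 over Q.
[K : Q] = 6

By the rational root test, any rational root of the monic integer polynomial f(x) = x^3 + 46x + 15 must be an integer dividing the constant term 15, i.e. one of ±{1, 3, 5, 15}. Evaluating: f(1) = 62, f(-1) = -32, f(3) = 180, f(-3) = -150, f(5) = 370, f(-5) = -340, f(15) = 4080, f(-15) = -4050; none is 0, so f has no rational root and is therefore irreducible over Q (a cubic with no linear factor over a field is irreducible). For an irreducible cubic, the Galois group is A_3 or S_3 according as the discriminant disc(f) = -4a^3 - 27b^2 = -4·(46)^3 - 27·(15)^2 = -395419 is or is not a square in Q. Here disc(f) = -395419 is not a perfect square in Q, so the Galois group of f over Q is not contained in A_3 and must be all of S_3. The splitting field has degree |S_3| = 6 over Q, so [K : Q] = 6.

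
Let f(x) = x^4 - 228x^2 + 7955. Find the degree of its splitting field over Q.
[K : Q] = 4

Solving the quadratic in x^2: x^2 = (228 ± √(228^2 - 4·7955))/2 = (228 ± √20164)/2 = (228 ± 142)/2, giving x^2 = 185 or x^2 = 43. So f(x) = (x^2 - 185)(x^2 - 43) and the roots of f are ±√185, ±√43. Hence the splitting field is K = Q(√185, √43). Since 185 and 43 are distinct squarefree integers > 1, their product 7955 is not a perfect square, so √43 ∉ Q(√185). By the tower law [K:Q] = [Q(√185,√43):Q(√185)] · [Q(√185):Q] = 2 · 2 = 4.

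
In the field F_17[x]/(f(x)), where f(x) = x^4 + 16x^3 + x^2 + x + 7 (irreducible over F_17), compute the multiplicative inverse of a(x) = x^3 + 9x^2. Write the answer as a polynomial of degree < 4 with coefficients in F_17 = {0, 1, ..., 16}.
a(x)^(-1) ≡ 10x^3 + 10x^2 + 9x + 10 (mod f(x))

Since f is irreducible over F_17, F_17[x]/(f) is a field and a(x) ≠ 0 has an inverse. Apply the extended Euclidean algorithm to f(x) and a(x) in F_17[x]: f(x) = (x + 7)·a(x) + (6x^2 + x + 7);  a(x) = (3x + 1)·(6x^2 + x + 7) + (12x + 10);  (6x^2 + x + 7) = (9x + 11)·(12x + 10) + (16). The last nonzero remainder is the constant 16 = gcd(f, a) in F_17. Back-substituting through the division chain expresses 16 = s(x)·a(x) + t(x)·f(x) with s(x) ≡ 7x^3 + 7x^2 + 8x + 7 (mod f), so (7x^3 + 7x^2 + 8x + 7)·a(x) ≡ 16 (mod f). Multiplying by 16^(-1) ≡ 16 in F_17 gives a(x)^(-1) ≡ 16·(7x^3 + 7x^2 + 8x + 7) ≡ 10x^3 + 10x^2 + 9x + 10 (mod f). Check: (x^3 + 9x^2)·(10x^3 + 10x^2 + 9x + 10) = 10x^6 + 15x^5 + 14x^4 + 6x^3 + 5x^2 ≡ 1 (mod x^4 + 16x^3 + x^2 + x + 7).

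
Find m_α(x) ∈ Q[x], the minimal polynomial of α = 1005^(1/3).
m_α(x) = x^3 - 1005

α satisfies α^3 = 1005, so x^3 - 1005 annihilates α. By the rational root test, a rational root p/q (in lowest terms) of x^3 - 1005 would satisfy p^3 = 1005 q^3, forcing q = 1 and p^3 = 1005; but 1005 is not a perfect cube, contradiction. A monic cubic over Q with no rational root is irreducible (any nontrivial factorization would include a linear factor). Hence x^3 - 1005 is the minimal polynomial of α, and in particular [Q(α):Q] = 3.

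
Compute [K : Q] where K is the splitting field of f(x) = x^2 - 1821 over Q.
[K : Q] = 2

f(x) = x^2 - 1821 factors as (x - √1821)(x + √1821). The splitting field is K = Q(√1821). Since 1821 is squarefree and > 1, it is not a perfect square, so x^2 - 1821 is irreducible over Q and [Q(√1821) : Q] = 2. Hence [K : Q] = 2.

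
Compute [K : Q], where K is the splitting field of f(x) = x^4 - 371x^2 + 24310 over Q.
[K : Q] = 4

Solving the quadratic in x^2: x^2 = (371 ± √(371^2 - 4·24310))/2 = (371 ± √40401)/2 = (371 ± 201)/2, giving x^2 = 85 or x^2 = 286. So f(x) = (x^2 - 85)(x^2 - 286) and the roots of f are ±√85, ±√286. Hence the splitting field is K = Q(√85, √286). Since 85 and 286 are distinct squarefree integers > 1, their product 24310 is not a perfect square, so √286 ∉ Q(√85). By the tower law [K:Q] = [Q(√85,√286):Q(√85)] · [Q(√85):Q] = 2 · 2 = 4.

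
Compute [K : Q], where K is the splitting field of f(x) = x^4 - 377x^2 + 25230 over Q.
[K : Q] = 4

Solving the quadratic in x^2: x^2 = (377 ± √(377^2 - 4·25230))/2 = (377 ± √41209)/2 = (377 ± 203)/2, giving x^2 = 290 or x^2 = 87. So f(x) = (x^2 - 290)(x^2 - 87) and the roots of f are ±√290, ±√87. Hence the splitting field is K = Q(√290, √87). Since 290 and 87 are distinct squarefree integers > 1, their product 25230 is not a perfect square, so √87 ∉ Q(√290). By the tower law [K:Q] = [Q(√290,√87):Q(√290)] · [Q(√290):Q] = 2 · 2 = 4.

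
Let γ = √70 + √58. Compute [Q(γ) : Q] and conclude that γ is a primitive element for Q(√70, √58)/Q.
[Q(γ) : Q] = 4 (equivalently, Q(γ) = Q(√70, √58))

Obviously Q(γ) ⊆ Q(√70, √58), and [Q(√70, √58):Q] = 4 (since 70, 58 are distinct squarefree integers > 1 with 4060 not a perfect square). To show equality we compute the minimal polynomial of γ. From γ = √70 + √58: γ^2 = 70 + 2√(4060) + 58 = 128 + 2√(4060), so γ^2 - 128 = 2√(4060); squaring, (γ^2 - 128)^2 = 4·4060, i.e. γ^4 - 256γ^2 + 16384 - 16240 = 0, i.e. γ^4 - 256γ^2 + 144 = 0. So γ is a root of x^4 - 256x^2 + 144. This polynomial is irreducible over Q: it has no rational root (each ±√70 ± √58 is irrational), and any factorization into two quadratics over Q would force √(4060) ∈ Q (pairing opposite roots) or √70, √58 ∈ Q (other pairings), all impossible. Hence [Q(γ):Q] = 4 = [Q(√70, √58):Q], so Q(γ) = Q(√70, √58).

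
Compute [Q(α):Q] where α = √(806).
[Q(α):Q] = 2

[Q(α):Q] equals the degree of the minimal polynomial of α. Here α^2 = 806 and x^2 - 806 is irreducible (d = 806 is squarefree, ≠ 1, hence not a square), so deg(m_α) = 2. Thus [Q(α):Q] = 2.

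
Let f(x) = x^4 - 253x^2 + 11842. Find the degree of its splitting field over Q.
[K : Q] = 4

Solving the quadratic in x^2: x^2 = (253 ± √(253^2 - 4·11842))/2 = (253 ± √16641)/2 = (253 ± 129)/2, giving x^2 = 191 or x^2 = 62. So f(x) = (x^2 - 191)(x^2 - 62) and the roots of f are ±√191, ±√62. Hence the splitting field is K = Q(√191, √62). Since 191 and 62 are distinct squarefree integers > 1, their product 11842 is not a perfect square, so √62 ∉ Q(√191). By the tower law [K:Q] = [Q(√191,√62):Q(√191)] · [Q(√191):Q] = 2 · 2 = 4.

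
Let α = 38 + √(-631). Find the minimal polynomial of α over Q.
m_α(x) = x^2 - 76x + 2075

From α - 38 = √(-631), squaring gives (α - 38)^2 = -631, i.e. α^2 - 76α + 1444 = -631, so α^2 - 76α + 2075 = 0. The discriminant of x^2 - 76x + 2075 is (-76)^2 - 4·(2075) = 5776 - 8300 = -2524, and 4·(-631) is not a perfect square in Q since -631 is squarefree and ≠ 1. Hence x^2 - 76x + 2075 is irreducible over Q and is the minimal polynomial of α.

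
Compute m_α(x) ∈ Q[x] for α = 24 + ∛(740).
m_α(x) = x^3 - 72x^2 + 1728x - 14564

Set β = α - 24 = ∛(740), so β^3 = 740. Then (α - 24)^3 - 740 = 0, i.e. α is a root of g(x) = (x - 24)^3 - 740 = x^3 - 72x^2 + 1728x - 14564. Since g(x) = h(x - 24) where h(x) = x^3 - 740, and h is irreducible over Q (because 740 is not a perfect cube, so h has no rational root, and a monic cubic with no rational root is irreducible), g is also irreducible (irreducibility is preserved under the substitution x → x - 24). Hence m_α(x) = x^3 - 72x^2 + 1728x - 14564.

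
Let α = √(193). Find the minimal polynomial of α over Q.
m_α(x) = x^2 - 193

α satisfies α^2 - 193 = 0, so x^2 - 193 annihilates α. Since d = 193 is squarefree and ≠ 1, it is not a perfect square in Q, so x^2 - 193 has no rational root and is therefore irreducible over Q (a degree-2 polynomial over a field is irreducible iff it has no root). Hence m_α(x) = x^2 - 193.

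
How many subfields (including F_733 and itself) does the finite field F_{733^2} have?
F_{733^2} has 2 subfields

The subfields of F_{p^n} are exactly the fields F_{p^d} for d | n (each is the fixed field of the unique index-d subgroup of Gal(F_{p^n}/F_p) ≅ Z/nZ). The divisors of n = 2 are {1, 2}, giving 2 subfields: F_{733^1}, F_{733^2}.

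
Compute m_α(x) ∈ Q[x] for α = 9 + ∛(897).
m_α(x) = x^3 - 27x^2 + 243x - 1626

Set β = α - 9 = ∛(897), so β^3 = 897. Then (α - 9)^3 - 897 = 0, i.e. α is a root of g(x) = (x - 9)^3 - 897 = x^3 - 27x^2 + 243x - 1626. Since g(x) = h(x - 9) where h(x) = x^3 - 897, and h is irreducible over Q (because 897 is not a perfect cube, so h has no rational root, and a monic cubic with no rational root is irreducible), g is also irreducible (irreducibility is preserved under the substitution x → x - 9). Hence m_α(x) = x^3 - 27x^2 + 243x - 1626.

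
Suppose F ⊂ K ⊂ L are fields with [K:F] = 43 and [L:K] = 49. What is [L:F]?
[L:F] = 2107

The tower law says that for any tower of field extensions F ⊂ K ⊂ L with finite degrees, [L:F] = [L:K] · [K:F]. Here this gives [L:F] = 49 · 43 = 2107.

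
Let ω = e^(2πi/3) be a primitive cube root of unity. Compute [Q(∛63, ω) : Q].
[Q(∛63, ω) : Q] = 6

[Q(∛63):Q] = 3 (min poly x^3 - 63, irreducible since 63 is not a perfect cube). [Q(ω):Q] = 2 (min poly x^2 + x + 1). Since Q(∛63) ⊂ R and ω ∉ R, we have ω ∉ Q(∛63), so x^2 + x + 1 remains irreducible over Q(∛63) and [Q(∛63, ω) : Q(∛63)] = 2. By the tower law, [Q(∛63, ω) : Q] = 3 · 2 = 6. (In fact Q(∛63, ω) is the splitting field of x^3 - 63 over Q.)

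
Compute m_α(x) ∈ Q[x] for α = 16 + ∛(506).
m_α(x) = x^3 - 48x^2 + 768x - 4602

Set β = α - 16 = ∛(506), so β^3 = 506. Then (α - 16)^3 - 506 = 0, i.e. α is a root of g(x) = (x - 16)^3 - 506 = x^3 - 48x^2 + 768x - 4602. Since g(x) = h(x - 16) where h(x) = x^3 - 506, and h is irreducible over Q (because 506 is not a perfect cube, so h has no rational root, and a monic cubic with no rational root is irreducible), g is also irreducible (irreducibility is preserved under the substitution x → x - 16). Hence m_α(x) = x^3 - 48x^2 + 768x - 4602.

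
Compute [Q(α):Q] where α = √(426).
[Q(α):Q] = 2

[Q(α):Q] equals the degree of the minimal polynomial of α. Here α^2 = 426 and x^2 - 426 is irreducible (d = 426 is squarefree, ≠ 1, hence not a square), so deg(m_α) = 2. Thus [Q(α):Q] = 2.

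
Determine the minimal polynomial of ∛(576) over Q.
m_α(x) = x^3 - 576

α satisfies α^3 = 576, so x^3 - 576 annihilates α. By the rational root test, a rational root p/q (in lowest terms) of x^3 - 576 would satisfy p^3 = 576 q^3, forcing q = 1 and p^3 = 576; but 576 is not a perfect cube, contradiction. A monic cubic over Q with no rational root is irreducible (any nontrivial factorization would include a linear factor). Hence x^3 - 576 is the minimal polynomial of α, and in particular [Q(α):Q] = 3.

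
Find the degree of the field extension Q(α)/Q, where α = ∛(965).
[Q(α):Q] = 3

The minimal polynomial of α is x^3 - 965, irreducible over Q since 965 is not a perfect cube (so x^3 - 965 has no rational root). Hence [Q(α):Q] = deg(m_α) = 3.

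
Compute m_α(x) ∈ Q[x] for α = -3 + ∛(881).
m_α(x) = x^3 + 9x^2 + 27x - 854

Set β = α + 3 = ∛(881), so β^3 = 881. Then (α + 3)^3 - 881 = 0, i.e. α is a root of g(x) = (x + 3)^3 - 881 = x^3 + 9x^2 + 27x - 854. Since g(x) = h(x + 3) where h(x) = x^3 - 881, and h is irreducible over Q (because 881 is not a perfect cube, so h has no rational root, and a monic cubic with no rational root is irreducible), g is also irreducible (irreducibility is preserved under the substitution x → x + 3). Hence m_α(x) = x^3 + 9x^2 + 27x - 854.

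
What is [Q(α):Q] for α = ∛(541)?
[Q(α):Q] = 3

The minimal polynomial of α is x^3 - 541, irreducible over Q since 541 is not a perfect cube (so x^3 - 541 has no rational root). Hence [Q(α):Q] = deg(m_α) = 3.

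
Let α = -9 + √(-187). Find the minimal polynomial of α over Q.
m_α(x) = x^2 + 18x + 268

From α + 9 = √(-187), squaring gives (α + 9)^2 = -187, i.e. α^2 + 18α + 81 = -187, so α^2 + 18α + 268 = 0. The discriminant of x^2 + 18x + 268 is (18)^2 - 4·(268) = 324 - 1072 = -748, and 4·(-187) is not a perfect square in Q since -187 is squarefree and ≠ 1. Hence x^2 + 18x + 268 is irreducible over Q and is the minimal polynomial of α.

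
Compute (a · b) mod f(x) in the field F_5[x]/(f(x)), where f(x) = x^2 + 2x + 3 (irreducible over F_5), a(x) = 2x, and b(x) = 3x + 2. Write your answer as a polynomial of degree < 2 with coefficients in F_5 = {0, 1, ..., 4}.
a · b ≡ 2x + 2 (mod f(x))

Multiply in F_5[x]: a(x)·b(x) = (2x)·(3x + 2) = x^2 + 4x. This has degree ≥ 2, so divide by f(x) over F_5: x^2 + 4x = (1)·(x^2 + 2x + 3) + (2x + 2). Hence a·b ≡ 2x + 2 (mod f). (F_5[x]/(f) is a field with 5^2 = 25 elements since f is irreducible of degree 2.)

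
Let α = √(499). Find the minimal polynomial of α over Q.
m_α(x) = x^2 - 499

α satisfies α^2 - 499 = 0, so x^2 - 499 annihilates α. Since d = 499 is squarefree and ≠ 1, it is not a perfect square in Q, so x^2 - 499 has no rational root and is therefore irreducible over Q (a degree-2 polynomial over a field is irreducible iff it has no root). Hence m_α(x) = x^2 - 499.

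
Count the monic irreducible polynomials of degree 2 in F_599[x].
There are 179101 monic irreducible polynomials of degree 2 over F_599

Each element of F_{599^2} that lies in no proper subfield is a root of exactly one monic irreducible of degree 2 over F_599, and each such polynomial has 2 distinct roots in F_{599^2}. By Möbius inversion the count is N_599(2) = (1/2) Σ_{d|2} μ(2/d) · 599^d = (1/2)(μ(2)·599^1 + μ(1)·599^2) = 358202/2 = 179101.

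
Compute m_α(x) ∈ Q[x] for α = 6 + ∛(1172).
m_α(x) = x^3 - 18x^2 + 108x - 1388

Set β = α - 6 = ∛(1172), so β^3 = 1172. Then (α - 6)^3 - 1172 = 0, i.e. α is a root of g(x) = (x - 6)^3 - 1172 = x^3 - 18x^2 + 108x - 1388. Since g(x) = h(x - 6) where h(x) = x^3 - 1172, and h is irreducible over Q (because 1172 is not a perfect cube, so h has no rational root, and a monic cubic with no rational root is irreducible), g is also irreducible (irreducibility is preserved under the substitution x → x - 6). Hence m_α(x) = x^3 - 18x^2 + 108x - 1388.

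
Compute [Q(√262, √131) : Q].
[Q(√262, √131) : Q] = 4

[Q(√262):Q] = 2 (min poly x^2 - 262, irreducible since 262 is squarefree > 1). For the top step, suppose √131 ∈ Q(√262), say √131 = c + d√262 with c, d ∈ Q. Squaring: 131 = c^2 + 262d^2 + 2cd√262. Since √262 ∉ Q this forces 2cd = 0. If d = 0 then √131 = c ∈ Q, contradicting 131 squarefree > 1. If c = 0 then 131 = 262d^2, so 262·131 = (262d)^2 is a perfect square in Q — but 262·131 = 34322 is not a perfect square (since 262 and 131 are distinct squarefree integers). Contradiction. Hence √131 ∉ Q(√262), so x^2 - 131 stays irreducible over Q(√262) and [Q(√262, √131) : Q(√262)] = 2. By the tower law, [Q(√262, √131) : Q] = 2 · 2 = 4.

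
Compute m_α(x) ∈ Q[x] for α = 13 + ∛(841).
m_α(x) = x^3 - 39x^2 + 507x - 3038

Set β = α - 13 = ∛(841), so β^3 = 841. Then (α - 13)^3 - 841 = 0, i.e. α is a root of g(x) = (x - 13)^3 - 841 = x^3 - 39x^2 + 507x - 3038. Since g(x) = h(x - 13) where h(x) = x^3 - 841, and h is irreducible over Q (because 841 is not a perfect cube, so h has no rational root, and a monic cubic with no rational root is irreducible), g is also irreducible (irreducibility is preserved under the substitution x → x - 13). Hence m_α(x) = x^3 - 39x^2 + 507x - 3038.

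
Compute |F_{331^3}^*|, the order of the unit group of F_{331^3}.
|F_{331^3}^*| = 36264690

F_{331^3} has 331^3 = 36264691 elements; its multiplicative group consists of all nonzero elements, so |F_{331^3}^*| = 36264691 - 1 = 36264690. (It is cyclic since any finite subgroup of the multiplicative group of a field is cyclic.)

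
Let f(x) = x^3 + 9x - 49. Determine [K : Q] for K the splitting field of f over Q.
[K : Q] = 6

By the rational root test, any rational root of the monic integer polynomial f(x) = x^3 + 9x - 49 must be an integer dividing the constant term -49, i.e. one of ±{1, 7, 49}. Evaluating: f(1) = -39, f(-1) = -59, f(7) = 357, f(-7) = -455, f(49) = 118041, f(-49) = -118139; none is 0, so f has no rational root and is therefore irreducible over Q (a cubic with no linear factor over a field is irreducible). For an irreducible cubic, the Galois group is A_3 or S_3 according as the discriminant disc(f) = -4a^3 - 27b^2 = -4·(9)^3 - 27·(-49)^2 = -67743 is or is not a square in Q. Here disc(f) = -67743 is not a perfect square in Q, so the Galois group of f over Q is not contained in A_3 and must be all of S_3. The splitting field has degree |S_3| = 6 over Q, so [K : Q] = 6.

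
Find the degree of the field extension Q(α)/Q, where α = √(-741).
[Q(α):Q] = 2

[Q(α):Q] equals the degree of the minimal polynomial of α. Here α^2 = -741 and x^2 + 741 is irreducible (d = -741 is squarefree, ≠ 1, hence not a square), so deg(m_α) = 2. Thus [Q(α):Q] = 2.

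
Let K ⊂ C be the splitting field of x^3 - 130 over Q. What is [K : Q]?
[K : Q] = 6

The roots of x^3 - 130 are ∛130, ω∛130, ω^2∛130 where ω = e^(2πi/3) is a primitive cube root of unity, so K = Q(∛130, ω). Now [Q(∛130):Q] = 3 (since 130 is not a perfect cube, x^3 - 130 is irreducible) and [Q(ω):Q] = 2. Both 2 and 3 divide [K:Q], and [K:Q] ≤ 3·2 = 6, so [K:Q] = 6. (Equivalently: Q(∛130) ⊂ R but ω ∉ R, so [K : Q(∛130)] = 2.)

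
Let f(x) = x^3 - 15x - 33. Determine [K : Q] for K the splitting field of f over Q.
[K : Q] = 6

By the rational root test, any rational root of the monic integer polynomial f(x) = x^3 - 15x - 33 must be an integer dividing the constant term -33, i.e. one of ±{1, 3, 11, 33}. Evaluating: f(1) = -47, f(-1) = -19, f(3) = -51, f(-3) = -15, f(11) = 1133, f(-11) = -1199, f(33) = 35409, f(-33) = -35475; none is 0, so f has no rational root and is therefore irreducible over Q (a cubic with no linear factor over a field is irreducible). For an irreducible cubic, the Galois group is A_3 or S_3 according as the discriminant disc(f) = -4a^3 - 27b^2 = -4·(-15)^3 - 27·(-33)^2 = -15903 is or is not a square in Q. Here disc(f) = -15903 is not a perfect square in Q, so the Galois group of f over Q is not contained in A_3 and must be all of S_3. The splitting field has degree |S_3| = 6 over Q, so [K : Q] = 6.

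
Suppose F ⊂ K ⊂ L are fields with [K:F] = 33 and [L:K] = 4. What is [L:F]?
[L:F] = 132

The tower law says that for any tower of field extensions F ⊂ K ⊂ L with finite degrees, [L:F] = [L:K] · [K:F]. Here this gives [L:F] = 4 · 33 = 132.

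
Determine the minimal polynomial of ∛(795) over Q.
m_α(x) = x^3 - 795

α satisfies α^3 = 795, so x^3 - 795 annihilates α. By the rational root test, a rational root p/q (in lowest terms) of x^3 - 795 would satisfy p^3 = 795 q^3, forcing q = 1 and p^3 = 795; but 795 is not a perfect cube, contradiction. A monic cubic over Q with no rational root is irreducible (any nontrivial factorization would include a linear factor). Hence x^3 - 795 is the minimal polynomial of α, and in particular [Q(α):Q] = 3.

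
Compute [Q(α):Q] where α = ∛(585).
[Q(α):Q] = 3

The minimal polynomial of α is x^3 - 585, irreducible over Q since 585 is not a perfect cube (so x^3 - 585 has no rational root). Hence [Q(α):Q] = deg(m_α) = 3.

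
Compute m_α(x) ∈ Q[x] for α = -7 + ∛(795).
m_α(x) = x^3 + 21x^2 + 147x - 452

Set β = α + 7 = ∛(795), so β^3 = 795. Then (α + 7)^3 - 795 = 0, i.e. α is a root of g(x) = (x + 7)^3 - 795 = x^3 + 21x^2 + 147x - 452. Since g(x) = h(x + 7) where h(x) = x^3 - 795, and h is irreducible over Q (because 795 is not a perfect cube, so h has no rational root, and a monic cubic with no rational root is irreducible), g is also irreducible (irreducibility is preserved under the substitution x → x + 7). Hence m_α(x) = x^3 + 21x^2 + 147x - 452.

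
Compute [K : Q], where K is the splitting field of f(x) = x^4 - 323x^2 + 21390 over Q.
[K : Q] = 4

Solving the quadratic in x^2: x^2 = (323 ± √(323^2 - 4·21390))/2 = (323 ± √18769)/2 = (323 ± 137)/2, giving x^2 = 93 or x^2 = 230. So f(x) = (x^2 - 93)(x^2 - 230) and the roots of f are ±√93, ±√230. Hence the splitting field is K = Q(√93, √230). Since 93 and 230 are distinct squarefree integers > 1, their product 21390 is not a perfect square, so √230 ∉ Q(√93). By the tower law [K:Q] = [Q(√93,√230):Q(√93)] · [Q(√93):Q] = 2 · 2 = 4.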